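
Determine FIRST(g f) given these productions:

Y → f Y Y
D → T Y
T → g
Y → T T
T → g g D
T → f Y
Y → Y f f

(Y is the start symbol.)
To compute FIRST(g f), process the symbols left to right:
Symbol g is a terminal. Add 'g' and stop.
FIRST(g f) = { 'g' }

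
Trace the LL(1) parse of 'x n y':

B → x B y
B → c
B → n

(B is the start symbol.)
LL(1) parsing maintains a stack (initially the start symbol over $) and the input. At each step: if the stack top is a terminal, match it against the current input token; if it is a non-terminal N, replace it with the RHS of M[N, lookahead] (the unique production whose predict set contains the lookahead).

Stack is shown with the top on the left.

Stack    Input    Action
------------------------
B $      x n y $  output B → x B y
x B y $  x n y $  match 'x'
B y $    n y $    output B → n
n y $    n y $    match 'n'
y $      y $      match 'y'
$        $        accept

The string is accepted.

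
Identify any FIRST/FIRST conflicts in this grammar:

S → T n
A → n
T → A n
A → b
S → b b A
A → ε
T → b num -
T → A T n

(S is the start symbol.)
FIRST sets of the non-terminals at (or reachable through a nullable prefix from) the front of some alternative:
  FIRST(T) = { 'b', 'n' }
  FIRST(A) = { 'b', 'n', ε }

Productions for S:
  S → T n: FIRST = { 'b', 'n' }
  S → b b A: FIRST = { 'b' }
Productions for A:
  A → n: FIRST = { 'n' }
  A → b: FIRST = { 'b' }
  A → ε: FIRST = { ε }
Productions for T:
  T → A n: FIRST = { 'b', 'n' }
  T → b num -: FIRST = { 'b' }
  T → A T n: FIRST = { 'b', 'n' }

Conflict for S: S → T n and S → b b A
  Overlap: { 'b' }
Conflict for T: T → A n and T → b num -
  Overlap: { 'b' }
Conflict for T: T → A n and T → A T n
  Overlap: { 'b', 'n' }
Conflict for T: T → b num - and T → A T n
  Overlap: { 'b' }

Answer: Yes. S → T n / S → b b A on { 'b' }; T → A n / T → b num '-' on { 'b' }; T → A n / T → A T n on { 'b', 'n' }; T → b num '-' / T → A T n on { 'b' }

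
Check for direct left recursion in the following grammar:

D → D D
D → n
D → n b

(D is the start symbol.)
Yes, D is left-recursive

Direct left recursion occurs when N → N α for some non-terminal N (the right-hand side begins with the left-hand side itself).

D → D D: LEFT RECURSIVE (starts with D)
D → n: starts with n
D → n b: starts with n

The grammar has direct left recursion on: D.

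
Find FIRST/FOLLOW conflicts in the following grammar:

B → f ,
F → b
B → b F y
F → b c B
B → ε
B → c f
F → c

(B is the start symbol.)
A FIRST/FOLLOW conflict occurs when a non-terminal N has a nullable alternative N → β (β ⇒* ε) and another alternative N → α with FIRST(α) ∩ FOLLOW(N) ≠ ∅: on such a lookahead the parser cannot decide between expanding α and letting N vanish via β.

Nullable non-terminals: B.

B: nullable alternative(s) B → ε; FOLLOW(B) = { $, 'y' }
  B → f ,: FIRST \ {ε} = { 'f' } — disjoint from FOLLOW(B)
  B → b F y: FIRST \ {ε} = { 'b' } — disjoint from FOLLOW(B)
  B → ε: FIRST \ {ε} = { } — this is the only nullable alternative, skip
  B → c f: FIRST \ {ε} = { 'c' } — disjoint from FOLLOW(B)

F has no nullable alternative, so no FIRST/FOLLOW check is needed there.

No FIRST/FOLLOW conflicts found.

Answer: No FIRST/FOLLOW conflicts.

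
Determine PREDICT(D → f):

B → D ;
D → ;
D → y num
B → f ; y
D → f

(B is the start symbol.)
PREDICT(D → f) = (FIRST(RHS) \ {ε}) ∪ (FOLLOW(D) if ε ∈ FIRST(RHS), i.e. RHS ⇒* ε)
FIRST(f) = { 'f' }
ε ∉ FIRST(f), so FOLLOW(D) is not added.
PREDICT(D → f) = { 'f' }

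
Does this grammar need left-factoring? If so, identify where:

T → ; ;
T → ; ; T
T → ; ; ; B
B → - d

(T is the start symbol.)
Yes, T has productions with common prefix '; ;'

Left-factoring is needed when two productions for the same non-terminal
share a common prefix on the right-hand side.

Productions for T:
  T → ; ;
  T → ; ; T
  T → ; ; ; B

Found common prefix '; ;' in productions for T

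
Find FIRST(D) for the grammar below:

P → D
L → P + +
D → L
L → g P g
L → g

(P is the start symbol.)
{ 'g' }

FIRST sets of the other non-terminals involved (by the same procedure, iterated to a fixed point):
  FIRST(L) = { 'g' }

From D → L:
  - L is a non-terminal: add FIRST(L) \ {ε} = { 'g' }
    L is not nullable, so stop

Collecting: FIRST(D) = { 'g' }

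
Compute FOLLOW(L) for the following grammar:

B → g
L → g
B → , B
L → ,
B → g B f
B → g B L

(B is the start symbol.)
To compute FOLLOW(L), find every occurrence of L on a right-hand side N → α L β: add FIRST(β) \ {ε}, and if β is empty or nullable also add FOLLOW(N). Iterate to a fixed point.

In B → g B L: L is at the end, add FOLLOW(B)

The FOLLOW sets referred to above (computed the same way, to a fixed point):
  FOLLOW(B) = { $, ',', 'f', 'g' }

Taking the union: FOLLOW(L) = { $, ',', 'f', 'g' }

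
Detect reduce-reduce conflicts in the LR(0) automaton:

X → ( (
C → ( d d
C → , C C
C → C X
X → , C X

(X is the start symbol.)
Yes — I7: [C → C X .] vs [X → , C X .]

Augment with X' → X and build the canonical LR(0) collection (I0 = CLOSURE({[X' → . X]}), then GOTO on every symbol after a dot until no new states appear). It has 17 states:
  I0: { [X → . ( (], [X → . , C X], [X' → . X] }  — shift
  I1: { [X → ( . (] }  — shift
  I2: { [C → . ( d d], [C → . , C C], [C → . C X], [X → , . C X] }  — shift
  I3: { [X' → X .] }  — accept
  I4: { [C → ( . d d] }  — shift
  I5: { [C → , . C C], [C → . ( d d], [C → . , C C], [C → . C X] }  — shift
  I6: { [C → C . X], [X → , C . X], [X → . ( (], [X → . , C X] }  — shift
  I7: { [C → C X .], [X → , C X .] }  — 2 reduces
  I8: { [C → , C . C], [C → . ( d d], [C → . , C C], [C → . C X], [C → C . X], [X → . ( (], [X → . , C X] }  — shift
  I9: { [C → ( . d d], [X → ( . (] }  — shift
  I10: { [C → , . C C], [C → . ( d d], [C → . , C C], [C → . C X], [X → , . C X] }  — shift
  I11: { [C → , C C .], [C → C . X], [X → . ( (], [X → . , C X] }  — shift, reduce
  I12: { [C → C X .] }  — reduce
  I13: { [C → , C . C], [C → . ( d d], [C → . , C C], [C → . C X], [C → C . X], [X → , C . X], [X → . ( (], [X → . , C X] }  — shift
  I14: { [X → ( ( .] }  — reduce
  I15: { [C → ( d . d] }  — shift
  I16: { [C → ( d d .] }  — reduce

I7 contains complete items [C → C X .], [X → , C X .] — reduce-reduce conflict.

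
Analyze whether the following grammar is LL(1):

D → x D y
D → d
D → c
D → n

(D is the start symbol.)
A grammar is LL(1) if for each non-terminal N with multiple productions, the predict sets of those productions are pairwise disjoint, where PREDICT(N → α) = (FIRST(α) \ {ε}) ∪ (FOLLOW(N) if α ⇒* ε).

For D:
  PREDICT(D → x D y) = { 'x' }
  PREDICT(D → d) = { 'd' }
  PREDICT(D → c) = { 'c' }
  PREDICT(D → n) = { 'n' }

All predict sets are disjoint. The grammar IS LL(1).

Answer: Yes, the grammar is LL(1).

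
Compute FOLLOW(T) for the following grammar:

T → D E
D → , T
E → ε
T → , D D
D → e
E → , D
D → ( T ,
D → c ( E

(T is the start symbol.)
To compute FOLLOW(T), find every occurrence of T on a right-hand side N → α T β: add FIRST(β) \ {ε}, and if β is empty or nullable also add FOLLOW(N). Iterate to a fixed point.

T is the start symbol, so $ ∈ FOLLOW(T).
In D → , T: T is at the end, add FOLLOW(D)
In D → ( T ,: T is followed by ',', add FIRST(',') \ {ε} = { ',' }

The FOLLOW sets referred to above (computed the same way, to a fixed point):
  FOLLOW(D) = { $, '(', ',', 'c', 'e' }

Taking the union: FOLLOW(T) = { $, '(', ',', 'c', 'e' }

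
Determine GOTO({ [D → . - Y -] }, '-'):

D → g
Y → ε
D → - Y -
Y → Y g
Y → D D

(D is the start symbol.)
{ [D → - . Y -], [D → . - Y -], [D → . g], [Y → . D D], [Y → . Y g], [Y → .] }

GOTO(I, '-') = CLOSURE({ [A → αX.β] : [A → α.Xβ] ∈ I, X = '-' })

Items with dot before '-', with the dot advanced:
  [D → . - Y -] → [D → - . Y -]
Closure of the advanced items:
  [D → - . Y -] has the dot before Y: add [Y → .], [Y → . Y g], [Y → . D D]
  [Y → . D D] has the dot before D: add [D → . g], [D → . - Y -]

GOTO = { [D → - . Y -], [D → . - Y -], [D → . g], [Y → . D D], [Y → . Y g], [Y → .] }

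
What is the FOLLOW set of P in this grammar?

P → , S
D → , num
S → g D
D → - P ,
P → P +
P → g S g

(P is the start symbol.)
To compute FOLLOW(P), find every occurrence of P on a right-hand side N → α P β: add FIRST(β) \ {ε}, and if β is empty or nullable also add FOLLOW(N). Iterate to a fixed point.

P is the start symbol, so $ ∈ FOLLOW(P).
In D → - P ,: P is followed by ',', add FIRST(',') \ {ε} = { ',' }
In P → P +: P is followed by '+', add FIRST('+') \ {ε} = { '+' }

Taking the union: FOLLOW(P) = { $, '+', ',' }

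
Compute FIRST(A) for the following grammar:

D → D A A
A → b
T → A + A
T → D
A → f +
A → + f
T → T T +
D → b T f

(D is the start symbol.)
{ '+', 'b', 'f' }

From A → b:
  - b is a terminal: add 'b' and stop
From A → f +:
  - f is a terminal: add 'f' and stop
From A → + f:
  - '+' is a terminal: add '+' and stop

Collecting: FIRST(A) = { '+', 'b', 'f' }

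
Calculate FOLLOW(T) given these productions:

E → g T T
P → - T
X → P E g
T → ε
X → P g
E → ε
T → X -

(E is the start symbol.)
To compute FOLLOW(T), find every occurrence of T on a right-hand side N → α T β: add FIRST(β) \ {ε}, and if β is empty or nullable also add FOLLOW(N). Iterate to a fixed point.

In E → g T T: T is followed by T, add FIRST(T) \ {ε} = { '-' }
  T is nullable, so also add FOLLOW(E)
In E → g T T: T is at the end, add FOLLOW(E)
In P → - T: T is at the end, add FOLLOW(P)

The FOLLOW sets referred to above (computed the same way, to a fixed point):
  FOLLOW(E) = { $, 'g' }
  FOLLOW(P) = { 'g' }

Taking the union: FOLLOW(T) = { $, '-', 'g' }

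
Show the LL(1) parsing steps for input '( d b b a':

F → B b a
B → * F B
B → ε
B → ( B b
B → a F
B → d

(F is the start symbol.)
LL(1) parsing maintains a stack (initially the start symbol over $) and the input. At each step: if the stack top is a terminal, match it against the current input token; if it is a non-terminal N, replace it with the RHS of M[N, lookahead] (the unique production whose predict set contains the lookahead).

Stack is shown with the top on the left.

Stack        Input        Action
--------------------------------
F $          ( d b b a $  output F → B b a
B b a $      ( d b b a $  output B → ( B b
( B b b a $  ( d b b a $  match '('
B b b a $    d b b a $    output B → d
d b b a $    d b b a $    match 'd'
b b a $      b b a $      match 'b'
b a $        b a $        match 'b'
a $          a $          match 'a'
$            $            accept

The string is accepted.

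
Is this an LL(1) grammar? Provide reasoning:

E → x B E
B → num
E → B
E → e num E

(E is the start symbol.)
A grammar is LL(1) if for each non-terminal N with multiple productions, the predict sets of those productions are pairwise disjoint, where PREDICT(N → α) = (FIRST(α) \ {ε}) ∪ (FOLLOW(N) if α ⇒* ε).

Relevant sets:
  FIRST(B) = { 'num' }

For E:
  PREDICT(E → x B E) = { 'x' }
  PREDICT(E → B) = { 'num' }
  PREDICT(E → e num E) = { 'e' }
B has a single production, so nothing to check there.

All predict sets are disjoint. The grammar IS LL(1).

Answer: Yes, the grammar is LL(1).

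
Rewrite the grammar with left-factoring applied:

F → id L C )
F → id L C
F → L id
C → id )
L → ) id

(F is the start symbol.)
F → id L C F'
F' → )
F' → ε
F → L id
C → id )
L → ) id

Left-factoring transforms A → αβ₁ | αβ₂ into A → αA' and A' → β₁ | β₂
(α is the longest common prefix among the alternatives). Repeat until
no nonterminal has two alternatives with a common prefix.

Round 1: F has alternatives sharing prefix 'id L C'. Introduce F': F → id L C F'
  Add: F' → )
  Add: F' → ε

No remaining common prefixes — done.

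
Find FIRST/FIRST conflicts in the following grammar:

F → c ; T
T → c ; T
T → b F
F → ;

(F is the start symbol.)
A FIRST/FIRST conflict occurs when two productions N → α and N → β for the same non-terminal have FIRST(α) ∩ FIRST(β) ≠ ∅ (with ε ∈ FIRST of a nullable right-hand side, so two nullable alternatives also conflict).

Productions for F:
  F → c ; T: FIRST = { 'c' }
  F → ;: FIRST = { ';' }
Productions for T:
  T → c ; T: FIRST = { 'c' }
  T → b F: FIRST = { 'b' }

All alternatives of each non-terminal have pairwise disjoint FIRST sets.

Answer: No FIRST/FIRST conflicts.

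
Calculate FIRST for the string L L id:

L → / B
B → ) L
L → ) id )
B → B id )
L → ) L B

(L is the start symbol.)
{ ')', '/' }

FIRST sets of the non-terminals involved (from the grammar, by fixed-point iteration):
  FIRST(L) = { ')', '/' }

To compute FIRST(L L id), process the symbols left to right:
Symbol L is a non-terminal. Add FIRST(L) \ {ε} = { ')', '/' }
L is not nullable (ε ∉ FIRST(L)), so stop here.
FIRST(L L id) = { ')', '/' }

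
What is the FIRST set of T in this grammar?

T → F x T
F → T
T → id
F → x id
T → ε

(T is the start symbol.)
FIRST sets of the other non-terminals involved (by the same procedure, iterated to a fixed point):
  FIRST(F) = { 'id', 'x', ε }

From T → F x T:
  - F is a non-terminal: add FIRST(F) \ {ε} = { 'id', 'x' }
    F is nullable, so continue to the next symbol
  - x is a terminal: add 'x' and stop
From T → id:
  - id is a terminal: add 'id' and stop
From T → ε:
  - ε-production, so ε ∈ FIRST(T)

Collecting: FIRST(T) = { 'id', 'x', ε }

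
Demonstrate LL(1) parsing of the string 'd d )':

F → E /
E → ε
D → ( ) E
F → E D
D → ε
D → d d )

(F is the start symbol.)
LL(1) parsing maintains a stack (initially the start symbol over $) and the input. At each step: if the stack top is a terminal, match it against the current input token; if it is a non-terminal N, replace it with the RHS of M[N, lookahead] (the unique production whose predict set contains the lookahead).

Stack is shown with the top on the left.

Stack    Input    Action
------------------------
F $      d d ) $  output F → E D
E D $    d d ) $  output E → ε
D $      d d ) $  output D → d d )
d d ) $  d d ) $  match 'd'
d ) $    d ) $    match 'd'
) $      ) $      match ')'
$        $        accept

The string is accepted.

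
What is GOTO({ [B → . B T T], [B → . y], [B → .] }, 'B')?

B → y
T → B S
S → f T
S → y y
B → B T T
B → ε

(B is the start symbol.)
GOTO(I, 'B') = CLOSURE({ [A → αX.β] : [A → α.Xβ] ∈ I, X = 'B' })

Items with dot before 'B', with the dot advanced:
  [B → . B T T] → [B → B . T T]
Closure of the advanced items:
  [B → B . T T] has the dot before T: add [T → . B S]
  [T → . B S] has the dot before B: add [B → . y], [B → . B T T], [B → .]

GOTO = { [B → . B T T], [B → . y], [B → .], [B → B . T T], [T → . B S] }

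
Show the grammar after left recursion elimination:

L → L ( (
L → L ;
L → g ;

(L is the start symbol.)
L is directly left-recursive. The standard transformation for
  A → A α₁ | ... | A α_m | β₁ | ... | β_n
is
  A  → β₁ A' | ... | β_n A'
  A' → α₁ A' | ... | α_m A' | ε

L → g ; becomes L → g ; L'
L → L ( ( becomes L' → ( ( L'
L → L ; becomes L' → ; L'
Add L' → ε

Resulting grammar:
L → g ; L'
L' → ( ( L'
L' → ; L'
L' → ε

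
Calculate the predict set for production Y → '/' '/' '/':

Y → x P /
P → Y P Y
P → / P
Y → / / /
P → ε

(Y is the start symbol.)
{ '/' }

PREDICT(Y → '/' '/' '/') = (FIRST(RHS) \ {ε}) ∪ (FOLLOW(Y) if ε ∈ FIRST(RHS), i.e. RHS ⇒* ε)
FIRST('/' '/' '/') = { '/' }
ε ∉ FIRST('/' '/' '/'), so FOLLOW(Y) is not added.
PREDICT(Y → '/' '/' '/') = { '/' }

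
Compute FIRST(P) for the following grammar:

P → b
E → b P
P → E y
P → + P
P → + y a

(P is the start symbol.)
FIRST sets of the other non-terminals involved (by the same procedure, iterated to a fixed point):
  FIRST(E) = { 'b' }

From P → b:
  - b is a terminal: add 'b' and stop
From P → E y:
  - E is a non-terminal: add FIRST(E) \ {ε} = { 'b' }
    E is not nullable, so stop
From P → + P:
  - '+' is a terminal: add '+' and stop
From P → + y a:
  - '+' is a terminal: add '+' and stop

Collecting: FIRST(P) = { '+', 'b' }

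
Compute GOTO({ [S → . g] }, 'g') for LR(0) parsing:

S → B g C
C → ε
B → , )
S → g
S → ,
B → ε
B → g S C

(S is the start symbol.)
GOTO(I, 'g') = CLOSURE({ [A → αX.β] : [A → α.Xβ] ∈ I, X = 'g' })

Items with dot before 'g', with the dot advanced:
  [S → . g] → [S → g .]
Closure adds nothing (no advanced item has the dot before a non-terminal).

GOTO = { [S → g .] }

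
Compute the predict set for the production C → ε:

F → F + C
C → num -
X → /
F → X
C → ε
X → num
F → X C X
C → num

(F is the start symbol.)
{ $, '+', '/', 'num' }

PREDICT(C → ε) = (FIRST(RHS) \ {ε}) ∪ (FOLLOW(C) if ε ∈ FIRST(RHS), i.e. RHS ⇒* ε)
The right-hand side is ε (FIRST(ε) = { ε }), so the predict set is FOLLOW(C) = { $, '+', '/', 'num' }
PREDICT(C → ε) = { $, '+', '/', 'num' }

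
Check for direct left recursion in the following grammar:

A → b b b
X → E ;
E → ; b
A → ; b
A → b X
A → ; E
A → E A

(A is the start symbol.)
Direct left recursion occurs when N → N α for some non-terminal N (the right-hand side begins with the left-hand side itself).

A → b b b: starts with b
X → E ;: starts with E
E → ; b: starts with ';'
A → ; b: starts with ';'
A → b X: starts with b
A → ; E: starts with ';'
A → E A: starts with E

No direct left recursion found.

Answer: No direct left recursion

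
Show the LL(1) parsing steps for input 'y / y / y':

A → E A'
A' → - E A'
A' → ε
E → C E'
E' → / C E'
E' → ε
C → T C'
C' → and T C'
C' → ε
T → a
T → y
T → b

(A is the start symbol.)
LL(1) parsing maintains a stack (initially the start symbol over $) and the input. At each step: if the stack top is a terminal, match it against the current input token; if it is a non-terminal N, replace it with the RHS of M[N, lookahead] (the unique production whose predict set contains the lookahead).

Stack is shown with the top on the left.

Stack         Input        Action
---------------------------------
A $           y / y / y $  output A → E A'
E A' $        y / y / y $  output E → C E'
C E' A' $     y / y / y $  output C → T C'
T C' E' A' $  y / y / y $  output T → y
y C' E' A' $  y / y / y $  match 'y'
C' E' A' $    / y / y $    output C' → ε
E' A' $       / y / y $    output E' → / C E'
/ C E' A' $   / y / y $    match '/'
C E' A' $     y / y $      output C → T C'
T C' E' A' $  y / y $      output T → y
y C' E' A' $  y / y $      match 'y'
C' E' A' $    / y $        output C' → ε
E' A' $       / y $        output E' → / C E'
/ C E' A' $   / y $        match '/'
C E' A' $     y $          output C → T C'
T C' E' A' $  y $          output T → y
y C' E' A' $  y $          match 'y'
C' E' A' $    $            output C' → ε
E' A' $       $            output E' → ε
A' $          $            output A' → ε
$             $            accept

The string is accepted.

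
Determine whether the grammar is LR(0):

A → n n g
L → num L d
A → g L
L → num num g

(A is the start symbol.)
Augment with A' → A and build the canonical LR(0) collection (I0 = CLOSURE({[A' → . A]}), then GOTO on every symbol after a dot until no new states appear). It has 12 states:
  I0: { [A → . g L], [A → . n n g], [A' → . A] }  — shift
  I1: { [A' → A .] }  — accept
  I2: { [A → g . L], [L → . num L d], [L → . num num g] }  — shift
  I3: { [A → n . n g] }  — shift
  I4: { [A → n n . g] }  — shift
  I5: { [A → n n g .] }  — reduce
  I6: { [A → g L .] }  — reduce
  I7: { [L → . num L d], [L → . num num g], [L → num . L d], [L → num . num g] }  — shift
  I8: { [L → num L . d] }  — shift
  I9: { [L → . num L d], [L → . num num g], [L → num . L d], [L → num . num g], [L → num num . g] }  — shift
  I10: { [L → num num g .] }  — reduce
  I11: { [L → num L d .] }  — reduce

Every state is either a pure shift/goto state or contains exactly one complete item and nothing to shift — no conflicts. The grammar is LR(0).

Answer: Yes, the grammar is LR(0)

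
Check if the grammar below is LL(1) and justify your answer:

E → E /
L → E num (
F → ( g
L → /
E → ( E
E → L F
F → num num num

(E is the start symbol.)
No. Predict set conflict for E: { '(' }

Relevant sets:
  FIRST(E) = { '(', '/' }
  FIRST(L) = { '(', '/' }

For E:
  PREDICT(E → E '/') = { '(', '/' }
  PREDICT(E → '(' E) = { '(' }
  PREDICT(E → L F) = { '(', '/' }
For L:
  PREDICT(L → E num '(') = { '(', '/' }
  PREDICT(L → '/') = { '/' }
For F:
  PREDICT(F → '(' g) = { '(' }
  PREDICT(F → num num num) = { 'num' }

Conflict found: Predict set conflict for E: { '(' }
The grammar is NOT LL(1).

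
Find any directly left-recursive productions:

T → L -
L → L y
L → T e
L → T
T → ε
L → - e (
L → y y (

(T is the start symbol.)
Yes, L is left-recursive

Direct left recursion occurs when N → N α for some non-terminal N (the right-hand side begins with the left-hand side itself).

T → L -: starts with L
L → L y: LEFT RECURSIVE (starts with L)
L → T e: starts with T
L → T: starts with T
T → ε: starts with ε
L → - e (: starts with '-'
L → y y (: starts with y

The grammar has direct left recursion on: L.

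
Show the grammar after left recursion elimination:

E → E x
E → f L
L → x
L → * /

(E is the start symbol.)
E → f L E'
E' → x E'
E' → ε
L → x
L → * /

E is directly left-recursive. The standard transformation for
  A → A α₁ | ... | A α_m | β₁ | ... | β_n
is
  A  → β₁ A' | ... | β_n A'
  A' → α₁ A' | ... | α_m A' | ε

E → f L becomes E → f L E'
E → E x becomes E' → x E'
Add E' → ε

Productions for other non-terminals are unchanged:
  L → x
  L → * /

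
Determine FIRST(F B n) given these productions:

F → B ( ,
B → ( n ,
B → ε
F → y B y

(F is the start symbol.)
FIRST sets of the non-terminals involved (from the grammar, by fixed-point iteration):
  FIRST(F) = { '(', 'y' }

To compute FIRST(F B n), process the symbols left to right:
Symbol F is a non-terminal. Add FIRST(F) \ {ε} = { '(', 'y' }
F is not nullable (ε ∉ FIRST(F)), so stop here.
FIRST(F B n) = { '(', 'y' }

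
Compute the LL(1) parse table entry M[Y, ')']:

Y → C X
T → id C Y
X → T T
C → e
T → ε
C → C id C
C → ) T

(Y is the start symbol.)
Y → C X

To find M[Y, ')'], we find productions for Y where ')' is in the predict set (PREDICT(N → α) = (FIRST(α) \ {ε}) ∪ (FOLLOW(N) if α ⇒* ε)).

Relevant sets:
  FIRST(C) = { ')', 'e' }

Y → C X: PREDICT = { ')', 'e' }
  ')' is in predict set, so this production goes in M[Y, ')']

M[Y, ')'] = Y → C X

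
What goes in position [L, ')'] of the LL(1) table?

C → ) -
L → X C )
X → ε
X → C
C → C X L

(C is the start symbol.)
L → X C )

To find M[L, ')'], we find productions for L where ')' is in the predict set (PREDICT(N → α) = (FIRST(α) \ {ε}) ∪ (FOLLOW(N) if α ⇒* ε)).

Relevant sets:
  FIRST(X) = { ')', ε }
  FIRST(C) = { ')' }

L → X C ): PREDICT = { ')' }
  ')' is in predict set, so this production goes in M[L, ')']

M[L, ')'] = L → X C )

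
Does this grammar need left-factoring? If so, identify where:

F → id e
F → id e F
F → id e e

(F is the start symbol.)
Left-factoring is needed when two productions for the same non-terminal
share a common prefix on the right-hand side.

Productions for F:
  F → id e
  F → id e F
  F → id e e

Found common prefix 'id e' in productions for F

Answer: Yes, F has productions with common prefix 'id e'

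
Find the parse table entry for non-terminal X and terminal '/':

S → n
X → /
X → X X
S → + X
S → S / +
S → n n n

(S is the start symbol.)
X → /, X → X X

To find M[X, '/'], we find productions for X where '/' is in the predict set (PREDICT(N → α) = (FIRST(α) \ {ε}) ∪ (FOLLOW(N) if α ⇒* ε)).

Relevant sets:
  FIRST(X) = { '/' }

X → /: PREDICT = { '/' }
  '/' is in predict set, so this production goes in M[X, '/']
X → X X: PREDICT = { '/' }
  '/' is in predict set, so this production goes in M[X, '/']

M[X, '/'] = X → /, X → X X  (a multiply-defined cell — the grammar is not LL(1))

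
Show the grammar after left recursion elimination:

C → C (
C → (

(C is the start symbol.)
C is directly left-recursive. The standard transformation for
  A → A α₁ | ... | A α_m | β₁ | ... | β_n
is
  A  → β₁ A' | ... | β_n A'
  A' → α₁ A' | ... | α_m A' | ε

C → ( becomes C → ( C'
C → C ( becomes C' → ( C'
Add C' → ε

Resulting grammar:
C → ( C'
C' → ( C'
C' → ε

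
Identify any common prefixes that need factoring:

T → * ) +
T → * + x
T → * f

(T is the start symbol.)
Left-factoring is needed when two productions for the same non-terminal
share a common prefix on the right-hand side.

Productions for T:
  T → * ) +
  T → * + x
  T → * f

Found common prefix '*' in productions for T

Answer: Yes, T has productions with common prefix '*'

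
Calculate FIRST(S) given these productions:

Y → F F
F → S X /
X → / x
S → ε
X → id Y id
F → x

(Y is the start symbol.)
{ ε }

To compute FIRST(S), examine every production with S on the left-hand side, reading each right-hand side left to right until a non-nullable symbol is reached.

From S → ε:
  - ε-production, so ε ∈ FIRST(S)

Collecting: FIRST(S) = { ε }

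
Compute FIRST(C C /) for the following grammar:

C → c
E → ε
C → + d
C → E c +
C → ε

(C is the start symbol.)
FIRST sets of the non-terminals involved (from the grammar, by fixed-point iteration):
  FIRST(C) = { '+', 'c', ε }

To compute FIRST(C C /), process the symbols left to right:
Symbol C is a non-terminal. Add FIRST(C) \ {ε} = { '+', 'c' }
C is nullable (ε ∈ FIRST(C)), continue to the next symbol.
Symbol C is a non-terminal. Add FIRST(C) \ {ε} = { '+', 'c' }
C is nullable (ε ∈ FIRST(C)), continue to the next symbol.
Symbol / is a terminal. Add '/' and stop.
FIRST(C C /) = { '+', '/', 'c' }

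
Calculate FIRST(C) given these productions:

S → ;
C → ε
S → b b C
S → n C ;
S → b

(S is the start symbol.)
{ ε }

From C → ε:
  - ε-production, so ε ∈ FIRST(C)

Collecting: FIRST(C) = { ε }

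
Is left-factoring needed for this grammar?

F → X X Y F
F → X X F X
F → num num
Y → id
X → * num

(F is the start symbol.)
Yes, F has productions with common prefix 'X X'

Left-factoring is needed when two productions for the same non-terminal
share a common prefix on the right-hand side.

Productions for F:
  F → X X Y F
  F → X X F X
  F → num num

Found common prefix 'X X' in productions for F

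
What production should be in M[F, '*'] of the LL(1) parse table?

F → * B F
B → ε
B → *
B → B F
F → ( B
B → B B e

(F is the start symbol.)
F → * B F

To find M[F, '*'], we find productions for F where '*' is in the predict set (PREDICT(N → α) = (FIRST(α) \ {ε}) ∪ (FOLLOW(N) if α ⇒* ε)).

F → * B F: PREDICT = { '*' }
  '*' is in predict set, so this production goes in M[F, '*']
F → ( B: PREDICT = { '(' }

M[F, '*'] = F → * B F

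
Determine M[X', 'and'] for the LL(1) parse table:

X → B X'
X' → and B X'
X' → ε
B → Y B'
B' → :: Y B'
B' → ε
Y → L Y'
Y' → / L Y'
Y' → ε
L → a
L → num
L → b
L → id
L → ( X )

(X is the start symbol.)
X' → and B X'

To find M[X', 'and'], we find productions for X' where 'and' is in the predict set (PREDICT(N → α) = (FIRST(α) \ {ε}) ∪ (FOLLOW(N) if α ⇒* ε)).

Relevant sets:
  FOLLOW(X') = { $, ')' }

X' → and B X': PREDICT = { 'and' }
  'and' is in predict set, so this production goes in M[X', 'and']
X' → ε: PREDICT = { $, ')' }

M[X', 'and'] = X' → and B X'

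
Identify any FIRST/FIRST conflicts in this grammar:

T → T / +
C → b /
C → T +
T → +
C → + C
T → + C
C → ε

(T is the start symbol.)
A FIRST/FIRST conflict occurs when two productions N → α and N → β for the same non-terminal have FIRST(α) ∩ FIRST(β) ≠ ∅ (with ε ∈ FIRST of a nullable right-hand side, so two nullable alternatives also conflict).

FIRST sets of the non-terminals at (or reachable through a nullable prefix from) the front of some alternative:
  FIRST(T) = { '+' }

Productions for T:
  T → T / +: FIRST = { '+' }
  T → +: FIRST = { '+' }
  T → + C: FIRST = { '+' }
Productions for C:
  C → b /: FIRST = { 'b' }
  C → T +: FIRST = { '+' }
  C → + C: FIRST = { '+' }
  C → ε: FIRST = { ε }

Conflict for T: T → T / + and T → +
  Overlap: { '+' }
Conflict for T: T → T / + and T → + C
  Overlap: { '+' }
Conflict for T: T → + and T → + C
  Overlap: { '+' }
Conflict for C: C → T + and C → + C
  Overlap: { '+' }

Answer: Yes. T → T '/' '+' / T → '+' on { '+' }; T → T '/' '+' / T → '+' C on { '+' }; T → '+' / T → '+' C on { '+' }; C → T '+' / C → '+' C on { '+' }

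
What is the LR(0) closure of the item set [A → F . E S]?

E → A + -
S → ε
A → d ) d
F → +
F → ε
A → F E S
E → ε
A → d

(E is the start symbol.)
To compute CLOSURE, for each item [A → α.Bβ] where B is a non-terminal, add [B → .γ] for all productions B → γ; repeat for the newly added items until nothing changes.

Start with: [A → F . E S]
  [A → F . E S] has the dot before E: add [E → . A + -], [E → .]
  [E → . A + -] has the dot before A: add [A → . d ) d], [A → . F E S], [A → . d]
  [A → . F E S] has the dot before F: add [F → . +], [F → .]
No further items can be added.

CLOSURE = { [A → . F E S], [A → . d ) d], [A → . d], [A → F . E S], [E → . A + -], [E → .], [F → . +], [F → .] }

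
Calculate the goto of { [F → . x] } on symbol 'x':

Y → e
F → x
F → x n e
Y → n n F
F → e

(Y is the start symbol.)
{ [F → x .] }

GOTO(I, 'x') = CLOSURE({ [A → αX.β] : [A → α.Xβ] ∈ I, X = 'x' })

Items with dot before 'x', with the dot advanced:
  [F → . x] → [F → x .]
Closure adds nothing (no advanced item has the dot before a non-terminal).

GOTO = { [F → x .] }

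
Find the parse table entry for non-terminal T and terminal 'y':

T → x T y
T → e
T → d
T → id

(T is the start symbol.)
To find M[T, 'y'], we find productions for T where 'y' is in the predict set (PREDICT(N → α) = (FIRST(α) \ {ε}) ∪ (FOLLOW(N) if α ⇒* ε)).

T → x T y: PREDICT = { 'x' }
T → e: PREDICT = { 'e' }
T → d: PREDICT = { 'd' }
T → id: PREDICT = { 'id' }

M[T, 'y'] is empty (no production applies)

Answer: Empty (error entry)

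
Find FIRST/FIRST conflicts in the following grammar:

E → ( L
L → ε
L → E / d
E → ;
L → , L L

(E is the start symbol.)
No FIRST/FIRST conflicts.

A FIRST/FIRST conflict occurs when two productions N → α and N → β for the same non-terminal have FIRST(α) ∩ FIRST(β) ≠ ∅ (with ε ∈ FIRST of a nullable right-hand side, so two nullable alternatives also conflict).

FIRST sets of the non-terminals at (or reachable through a nullable prefix from) the front of some alternative:
  FIRST(E) = { '(', ';' }

Productions for E:
  E → ( L: FIRST = { '(' }
  E → ;: FIRST = { ';' }
Productions for L:
  L → ε: FIRST = { ε }
  L → E / d: FIRST = { '(', ';' }
  L → , L L: FIRST = { ',' }

All alternatives of each non-terminal have pairwise disjoint FIRST sets.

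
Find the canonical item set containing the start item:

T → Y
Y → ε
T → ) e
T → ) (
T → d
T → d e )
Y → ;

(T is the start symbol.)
{ [T → . ) (], [T → . ) e], [T → . Y], [T → . d e )], [T → . d], [T' → . T], [Y → . ;], [Y → .] }

First, augment the grammar with T' → T
I₀ = CLOSURE({ [T' → . T] }):
  [T' → . T] has the dot before T: add [T → . Y], [T → . ) e], [T → . ) (], [T → . d], [T → . d e )]
  [T → . Y] has the dot before Y: add [Y → .], [Y → . ;]
No further items can be added.

I₀ = { [T → . ) (], [T → . ) e], [T → . Y], [T → . d e )], [T → . d], [T' → . T], [Y → . ;], [Y → .] }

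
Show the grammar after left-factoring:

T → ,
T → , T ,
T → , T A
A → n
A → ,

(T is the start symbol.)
T → , T'
T' → ε
T' → T T''
T'' → ,
T'' → A
A → n
A → ,

Left-factoring transforms A → αβ₁ | αβ₂ into A → αA' and A' → β₁ | β₂
(α is the longest common prefix among the alternatives). Repeat until
no nonterminal has two alternatives with a common prefix.

Round 1: T has alternatives sharing prefix ','. Introduce T': T → , T'
  Add: T' → ε
  Add: T' → T ,
  Add: T' → T A

Round 2: T' has alternatives sharing prefix 'T'. Introduce T'': T' → T T''
  Add: T'' → ,
  Add: T'' → A

No remaining common prefixes — done.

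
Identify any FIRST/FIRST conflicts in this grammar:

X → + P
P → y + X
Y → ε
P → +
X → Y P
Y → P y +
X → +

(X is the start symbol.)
Yes. X → '+' P / X → Y P on { '+' }; X → '+' P / X → '+' on { '+' }; X → Y P / X → '+' on { '+' }

A FIRST/FIRST conflict occurs when two productions N → α and N → β for the same non-terminal have FIRST(α) ∩ FIRST(β) ≠ ∅ (with ε ∈ FIRST of a nullable right-hand side, so two nullable alternatives also conflict).

FIRST sets of the non-terminals at (or reachable through a nullable prefix from) the front of some alternative:
  FIRST(Y) = { '+', 'y', ε }
  FIRST(P) = { '+', 'y' }

Productions for X:
  X → + P: FIRST = { '+' }
  X → Y P: FIRST = { '+', 'y' }
  X → +: FIRST = { '+' }
Productions for P:
  P → y + X: FIRST = { 'y' }
  P → +: FIRST = { '+' }
Productions for Y:
  Y → ε: FIRST = { ε }
  Y → P y +: FIRST = { '+', 'y' }

Conflict for X: X → + P and X → Y P
  Overlap: { '+' }
Conflict for X: X → + P and X → +
  Overlap: { '+' }
Conflict for X: X → Y P and X → +
  Overlap: { '+' }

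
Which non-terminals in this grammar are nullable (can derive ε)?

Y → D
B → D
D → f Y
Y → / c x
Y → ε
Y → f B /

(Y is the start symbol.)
A non-terminal is nullable if it can derive ε (the empty string): either it has an ε-production, or it has a production whose right-hand side consists entirely of nullable non-terminals.

ε-productions: Y → ε
So Y is immediately nullable.
No further non-terminal can be added: every production for the remaining non-terminals contains a terminal or a non-nullable non-terminal.
Nullable = { 'Y' }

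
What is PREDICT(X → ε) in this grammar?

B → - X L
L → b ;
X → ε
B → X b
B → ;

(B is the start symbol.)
{ 'b' }

PREDICT(X → ε) = (FIRST(RHS) \ {ε}) ∪ (FOLLOW(X) if ε ∈ FIRST(RHS), i.e. RHS ⇒* ε)
The right-hand side is ε (FIRST(ε) = { ε }), so the predict set is FOLLOW(X) = { 'b' }
PREDICT(X → ε) = { 'b' }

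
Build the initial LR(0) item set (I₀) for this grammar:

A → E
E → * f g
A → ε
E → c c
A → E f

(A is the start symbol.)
First, augment the grammar with A' → A
I₀ = CLOSURE({ [A' → . A] }):
  [A' → . A] has the dot before A: add [A → . E], [A → .], [A → . E f]
  [A → . E] has the dot before E: add [E → . * f g], [E → . c c]
No further items can be added.

I₀ = { [A → . E f], [A → . E], [A → .], [A' → . A], [E → . * f g], [E → . c c] }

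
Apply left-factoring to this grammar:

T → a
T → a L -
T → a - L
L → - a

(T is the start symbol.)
T → a T'
T' → ε
T' → L -
T' → - L
L → - a

Left-factoring transforms A → αβ₁ | αβ₂ into A → αA' and A' → β₁ | β₂
(α is the longest common prefix among the alternatives). Repeat until
no nonterminal has two alternatives with a common prefix.

Round 1: T has alternatives sharing prefix 'a'. Introduce T': T → a T'
  Add: T' → ε
  Add: T' → L -
  Add: T' → - L

No remaining common prefixes — done.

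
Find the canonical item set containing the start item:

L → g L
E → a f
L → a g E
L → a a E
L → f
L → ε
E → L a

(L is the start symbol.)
{ [L → . a a E], [L → . a g E], [L → . f], [L → . g L], [L → .], [L' → . L] }

First, augment the grammar with L' → L
I₀ = CLOSURE({ [L' → . L] }):
  [L' → . L] has the dot before L: add [L → . g L], [L → . a g E], [L → . a a E], [L → . f], [L → .]
No further items can be added.

I₀ = { [L → . a a E], [L → . a g E], [L → . f], [L → . g L], [L → .], [L' → . L] }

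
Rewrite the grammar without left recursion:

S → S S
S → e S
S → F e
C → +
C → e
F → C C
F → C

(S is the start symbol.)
S → e S S'
S → F e S'
S' → S S'
S' → ε
C → +
C → e
F → C C
F → C

S is directly left-recursive. The standard transformation for
  A → A α₁ | ... | A α_m | β₁ | ... | β_n
is
  A  → β₁ A' | ... | β_n A'
  A' → α₁ A' | ... | α_m A' | ε

S → e S becomes S → e S S'
S → F e becomes S → F e S'
S → S S becomes S' → S S'
Add S' → ε

Productions for other non-terminals are unchanged:
  C → +
  C → e
  F → C C
  F → C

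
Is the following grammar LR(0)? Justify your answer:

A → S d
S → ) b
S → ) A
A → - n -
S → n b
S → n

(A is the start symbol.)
No. Shift-reduce conflict between [S → n .] and [S → n . b]

A grammar is LR(0) if no state in the canonical LR(0) collection has:
  - both a shift item (dot before a terminal) and a complete item (shift-reduce conflict), or
  - two or more complete items (reduce-reduce conflict; the accept item [A' → A .] counts as a complete item here).

Augment with A' → A and build the canonical LR(0) collection (I0 = CLOSURE({[A' → . A]}), then GOTO on every symbol after a dot until no new states appear). It has 12 states:
  I0: { [A → . - n -], [A → . S d], [A' → . A], [S → . ) A], [S → . ) b], [S → . n b], [S → . n] }  — shift
  I1: { [A → . - n -], [A → . S d], [S → ) . A], [S → ) . b], [S → . ) A], [S → . ) b], [S → . n b], [S → . n] }  — shift
  I2: { [A → - . n -] }  — shift
  I3: { [A' → A .] }  — accept
  I4: { [A → S . d] }  — shift
  I5: { [S → n . b], [S → n .] }  — shift, reduce
  I6: { [S → n b .] }  — reduce
  I7: { [A → S d .] }  — reduce
  I8: { [A → - n . -] }  — shift
  I9: { [A → - n - .] }  — reduce
  I10: { [S → ) A .] }  — reduce
  I11: { [S → ) b .] }  — reduce

Conflict in state I5:
  Shift-reduce conflict between [S → n .] and [S → n . b]
So the grammar is NOT LR(0).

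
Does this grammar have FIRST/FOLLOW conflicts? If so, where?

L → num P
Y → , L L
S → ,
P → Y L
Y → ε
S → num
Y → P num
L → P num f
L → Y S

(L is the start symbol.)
Yes. Y → ',' L L with FOLLOW(Y) on { ',' }; Y → P num with FOLLOW(Y) on { ',', 'num' }

A FIRST/FOLLOW conflict occurs when a non-terminal N has a nullable alternative N → β (β ⇒* ε) and another alternative N → α with FIRST(α) ∩ FOLLOW(N) ≠ ∅: on such a lookahead the parser cannot decide between expanding α and letting N vanish via β.

Nullable non-terminals: Y.
FIRST sets used below: FIRST(P) = { ',', 'num' }

Y: nullable alternative(s) Y → ε; FOLLOW(Y) = { ',', 'num' }
  Y → , L L: FIRST \ {ε} = { ',' } — overlaps FOLLOW(Y) on { ',' }: CONFLICT
  Y → ε: FIRST \ {ε} = { } — this is the only nullable alternative, skip
  Y → P num: FIRST \ {ε} = { ',', 'num' } — overlaps FOLLOW(Y) on { ',', 'num' }: CONFLICT

L, P, S have no nullable alternative, so no FIRST/FOLLOW check is needed there.

So the grammar has 2 FIRST/FOLLOW conflicts (marked CONFLICT above).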